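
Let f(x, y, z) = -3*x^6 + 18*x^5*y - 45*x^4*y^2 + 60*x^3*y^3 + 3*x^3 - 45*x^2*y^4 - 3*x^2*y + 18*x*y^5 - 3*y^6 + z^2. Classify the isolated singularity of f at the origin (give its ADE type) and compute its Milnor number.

Type D7, Milnor number mu = 7.

The Hessian of f at 0 has rank 1. Corank 2; j^3 = 3*x^2*(x - y) has shape L^2 M (L != M), so D-series; mu = 7 gives D_7.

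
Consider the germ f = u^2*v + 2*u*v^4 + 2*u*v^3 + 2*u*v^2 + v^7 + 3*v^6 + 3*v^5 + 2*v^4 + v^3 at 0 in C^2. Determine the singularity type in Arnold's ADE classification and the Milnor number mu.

Type D_{7}, Milnor number mu = 7.

The Hessian of f at 0 has rank 0. Corank 2; j^3 = v*(u + v)^2 has shape L^2 M (L != M), so D-series; mu = 7 gives D_7.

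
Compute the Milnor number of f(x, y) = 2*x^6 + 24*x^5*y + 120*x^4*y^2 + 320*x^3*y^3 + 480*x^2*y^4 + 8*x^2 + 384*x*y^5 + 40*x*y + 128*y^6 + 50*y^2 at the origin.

5

The Hessian of f at 0 is [[16, 40], [40, 100]] with rank 1, so corank 1. A Groebner basis of the Jacobian ideal J(f) in C{x,y} is {y^5, x + 5*y/2}; counting standard monomials gives mu = 5. Corank 1: A-series; mu = 5 gives A_5.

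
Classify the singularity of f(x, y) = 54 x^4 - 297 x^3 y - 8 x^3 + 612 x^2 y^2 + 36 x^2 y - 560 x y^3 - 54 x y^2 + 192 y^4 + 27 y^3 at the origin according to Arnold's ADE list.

E_{7}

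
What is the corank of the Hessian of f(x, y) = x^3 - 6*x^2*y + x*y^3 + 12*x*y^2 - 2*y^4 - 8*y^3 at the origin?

2

Hessian at 0 has rank 0.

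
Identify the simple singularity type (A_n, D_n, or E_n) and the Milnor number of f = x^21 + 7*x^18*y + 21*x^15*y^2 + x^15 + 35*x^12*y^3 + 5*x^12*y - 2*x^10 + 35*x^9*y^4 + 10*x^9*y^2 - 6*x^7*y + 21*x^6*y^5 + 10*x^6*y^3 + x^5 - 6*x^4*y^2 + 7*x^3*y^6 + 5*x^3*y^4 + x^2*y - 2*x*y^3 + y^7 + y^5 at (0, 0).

The Hessian of f at 0 has rank 0. Corank 2; j^3 = x^2*y has shape L^2 M (L != M), so D-series; mu = 8 gives D_8.

Type D8, Milnor number mu = 8.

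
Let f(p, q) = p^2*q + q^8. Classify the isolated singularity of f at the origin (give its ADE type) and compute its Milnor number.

The Hessian of f at 0 has rank 0. Corank 2; j^3 = p^2*q has shape L^2 M (L != M), so D-series; mu = 9 gives D_9.

Type D_9, Milnor number mu = 9.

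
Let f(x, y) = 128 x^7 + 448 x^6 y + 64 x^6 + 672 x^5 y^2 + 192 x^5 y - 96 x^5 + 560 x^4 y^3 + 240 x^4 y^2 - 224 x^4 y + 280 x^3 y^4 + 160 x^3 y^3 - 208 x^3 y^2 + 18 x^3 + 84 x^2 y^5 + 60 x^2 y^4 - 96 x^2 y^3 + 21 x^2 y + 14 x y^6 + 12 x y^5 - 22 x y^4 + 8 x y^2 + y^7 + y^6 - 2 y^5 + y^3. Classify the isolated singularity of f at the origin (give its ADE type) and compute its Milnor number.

The Hessian of f at 0 has rank 0. Corank 2; j^3 = (2*x + y)*(3*x + y)^2 has shape L^2 M (L != M), so D-series; mu = 7 gives D_7.

Type D_{7}, Milnor number mu = 7.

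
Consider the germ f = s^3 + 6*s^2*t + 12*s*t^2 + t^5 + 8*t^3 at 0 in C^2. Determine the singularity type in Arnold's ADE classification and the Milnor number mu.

The Hessian of f at 0 has rank 0. Corank 2; j^3 = (s + 2*t)^3 is a perfect cube, so E-series; the 5-jet and mu = 8 give E_8.

Type E8, Milnor number mu = 8.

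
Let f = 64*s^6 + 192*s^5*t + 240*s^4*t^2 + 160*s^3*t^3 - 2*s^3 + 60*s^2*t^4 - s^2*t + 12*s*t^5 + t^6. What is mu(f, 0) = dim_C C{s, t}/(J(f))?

7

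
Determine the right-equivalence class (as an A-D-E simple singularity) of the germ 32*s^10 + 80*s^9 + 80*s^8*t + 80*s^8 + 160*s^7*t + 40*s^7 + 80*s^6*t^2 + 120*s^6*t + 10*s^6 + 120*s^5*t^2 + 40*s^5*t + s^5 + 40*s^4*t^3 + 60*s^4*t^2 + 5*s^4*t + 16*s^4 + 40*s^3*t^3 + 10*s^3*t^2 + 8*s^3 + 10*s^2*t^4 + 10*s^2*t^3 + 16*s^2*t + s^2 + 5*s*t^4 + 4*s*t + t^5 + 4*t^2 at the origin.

A4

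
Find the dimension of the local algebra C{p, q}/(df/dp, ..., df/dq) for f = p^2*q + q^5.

6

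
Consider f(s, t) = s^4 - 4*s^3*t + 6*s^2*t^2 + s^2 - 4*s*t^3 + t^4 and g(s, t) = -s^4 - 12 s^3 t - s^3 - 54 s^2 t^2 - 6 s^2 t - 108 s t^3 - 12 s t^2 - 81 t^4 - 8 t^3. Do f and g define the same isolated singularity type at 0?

The Hessian of f at 0 is [[2, 0], [0, 0]] with rank 1, so corank 1. A Groebner basis of the Jacobian ideal J(f) in C{s,t} is {t^3, s}; counting standard monomials gives mu = 3. Corank 1: A-series; mu = 3 gives A_3. The Hessian of g at 0 is [[0, 0], [0, 0]] with rank 0, so corank 2. A Groebner basis of the Jacobian ideal J(g) in C{s,t} is {t^4, s*t^2 + 7*t^3/3, s^2 + 4*s*t + 4*t^2}; counting standard monomials gives mu = 6. Corank 2; j^3 = -(s + 2*t)^3 is a perfect cube, so E-series; the 4-jet and mu = 6 give E_6. f is A_3 but g is E_6, hence not right-equivalent.

No.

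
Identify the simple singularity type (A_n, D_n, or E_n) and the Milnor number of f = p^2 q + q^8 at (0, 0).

The Hessian of f at 0 is [[0, 0], [0, 0]] with rank 0, so corank 2. A Groebner basis of the Jacobian ideal J(f) in C{p,q} is {p^2/8 + q^7, p^3, p*q}; counting standard monomials gives mu = 9. Corank 2; j^3 = p^2*q has shape L^2 M (L != M), so D-series; mu = 9 gives D_9.

Type D_9, Milnor number mu = 9.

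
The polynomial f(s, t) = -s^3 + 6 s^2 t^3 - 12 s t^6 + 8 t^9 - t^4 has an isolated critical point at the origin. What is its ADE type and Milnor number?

Type E_{6}, Milnor number mu = 6.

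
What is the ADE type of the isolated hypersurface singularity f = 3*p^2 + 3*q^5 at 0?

A_{4}

The Hessian of f at 0 has rank 1. Corank 1: A-series; mu = 4 gives A_4.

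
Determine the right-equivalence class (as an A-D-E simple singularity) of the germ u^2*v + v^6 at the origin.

D_7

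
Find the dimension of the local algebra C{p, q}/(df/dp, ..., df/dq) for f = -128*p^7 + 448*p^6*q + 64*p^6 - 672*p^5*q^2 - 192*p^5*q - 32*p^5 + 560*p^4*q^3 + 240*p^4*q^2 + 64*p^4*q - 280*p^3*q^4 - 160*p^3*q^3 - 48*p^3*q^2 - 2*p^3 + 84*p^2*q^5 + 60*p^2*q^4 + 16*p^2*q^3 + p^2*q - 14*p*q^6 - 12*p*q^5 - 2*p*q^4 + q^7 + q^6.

7

The Hessian of f at 0 has rank 0. Corank 2; j^3 = -p^2*(2*p - q) has shape L^2 M (L != M), so D-series; mu = 7 gives D_7.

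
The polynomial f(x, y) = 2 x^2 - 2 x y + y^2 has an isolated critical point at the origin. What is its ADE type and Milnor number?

The Hessian of f at 0 has rank 2. Corank 0: nondegenerate Morse point, so A_1.

Type A_{1}, Milnor number mu = 1.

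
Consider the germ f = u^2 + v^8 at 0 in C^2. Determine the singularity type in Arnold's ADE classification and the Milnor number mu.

Type A_{7}, Milnor number mu = 7.

The Hessian of f at 0 has rank 1. Corank 1: A-series; mu = 7 gives A_7.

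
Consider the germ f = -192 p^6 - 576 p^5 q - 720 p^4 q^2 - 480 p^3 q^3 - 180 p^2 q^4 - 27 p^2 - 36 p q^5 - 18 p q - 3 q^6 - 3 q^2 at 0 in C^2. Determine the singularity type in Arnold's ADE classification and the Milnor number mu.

Type A_{5}, Milnor number mu = 5.

The Hessian of f at 0 is [[-54, -18], [-18, -6]] with rank 1, so corank 1. A Groebner basis of the Jacobian ideal J(f) in C{p,q} is {q^5, p + q/3}; counting standard monomials gives mu = 5. Corank 1: A-series; mu = 5 gives A_5.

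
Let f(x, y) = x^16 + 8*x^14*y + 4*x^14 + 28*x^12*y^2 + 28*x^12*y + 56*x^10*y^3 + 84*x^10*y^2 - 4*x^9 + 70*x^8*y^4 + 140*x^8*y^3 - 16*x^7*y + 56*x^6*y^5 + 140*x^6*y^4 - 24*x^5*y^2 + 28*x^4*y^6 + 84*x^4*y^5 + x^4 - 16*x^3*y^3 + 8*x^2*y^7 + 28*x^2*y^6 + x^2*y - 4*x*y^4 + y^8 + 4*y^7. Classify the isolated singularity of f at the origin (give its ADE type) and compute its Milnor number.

The Hessian of f at 0 has rank 0. Corank 2; j^3 = x^2*y has shape L^2 M (L != M), so D-series; mu = 9 gives D_9.

Type D_9, Milnor number mu = 9.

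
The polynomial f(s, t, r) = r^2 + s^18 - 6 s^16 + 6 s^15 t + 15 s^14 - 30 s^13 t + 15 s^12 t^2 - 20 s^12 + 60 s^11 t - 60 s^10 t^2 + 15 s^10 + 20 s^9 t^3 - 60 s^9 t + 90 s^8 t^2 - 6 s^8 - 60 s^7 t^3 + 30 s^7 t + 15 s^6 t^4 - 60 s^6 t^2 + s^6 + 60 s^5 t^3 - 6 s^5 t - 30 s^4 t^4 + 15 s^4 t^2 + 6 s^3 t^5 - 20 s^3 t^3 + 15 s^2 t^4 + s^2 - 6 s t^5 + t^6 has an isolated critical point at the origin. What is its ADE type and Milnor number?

Type A5, Milnor number mu = 5.

The Hessian of f at 0 has rank 2. Corank 1: A-series; mu = 5 gives A_5.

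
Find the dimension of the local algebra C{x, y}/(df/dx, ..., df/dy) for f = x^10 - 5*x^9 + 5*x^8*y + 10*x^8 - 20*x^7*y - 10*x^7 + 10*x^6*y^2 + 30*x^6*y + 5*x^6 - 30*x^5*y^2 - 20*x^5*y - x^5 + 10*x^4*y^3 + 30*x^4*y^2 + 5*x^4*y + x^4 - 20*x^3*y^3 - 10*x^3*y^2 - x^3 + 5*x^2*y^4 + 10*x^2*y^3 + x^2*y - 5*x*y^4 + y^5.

The Hessian of f at 0 has rank 0. Corank 2; j^3 = -x^2*(x - y) has shape L^2 M (L != M), so D-series; mu = 6 gives D_6.

6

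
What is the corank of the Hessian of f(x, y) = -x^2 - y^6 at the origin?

1

Hessian at 0 has rank 1.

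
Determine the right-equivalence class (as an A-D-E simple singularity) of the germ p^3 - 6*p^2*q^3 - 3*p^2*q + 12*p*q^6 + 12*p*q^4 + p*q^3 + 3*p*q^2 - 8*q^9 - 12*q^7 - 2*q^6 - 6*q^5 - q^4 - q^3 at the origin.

The Hessian of f at 0 has rank 0. Corank 2; j^3 = (p - q)^3 is a perfect cube, so E-series; the 4-jet and mu = 7 give E_7.

E7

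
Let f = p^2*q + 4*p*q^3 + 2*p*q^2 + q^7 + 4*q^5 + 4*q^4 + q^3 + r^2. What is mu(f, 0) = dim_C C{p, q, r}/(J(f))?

The Hessian of f at 0 is [[0, 0, 0], [0, 0, 0], [0, 0, 2]] with rank 1, so corank 2. A Groebner basis of the Jacobian ideal J(f) in C{p,q,r} is {p^2*q^2 - p^2*q + 4*p^2/7 - 5*p*q^2/14 + 23*p*q/28 + q^2/4, p^3 + 3*p^2*q - 8*p^2/7 + 5*p*q^2/7 - 23*p*q/14 - q^2/2, p*q/2 + q^3 + q^2/2, r}; counting standard monomials gives mu = 8. Corank 2; j^3 = q*(p + q)^2 has shape L^2 M (L != M), so D-series; mu = 8 gives D_8.

8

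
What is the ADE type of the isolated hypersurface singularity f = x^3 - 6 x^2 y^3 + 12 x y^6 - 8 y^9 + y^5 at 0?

The Hessian of f at 0 has rank 0. Corank 2; j^3 = x^3 is a perfect cube, so E-series; the 5-jet and mu = 8 give E_8.

E_{8}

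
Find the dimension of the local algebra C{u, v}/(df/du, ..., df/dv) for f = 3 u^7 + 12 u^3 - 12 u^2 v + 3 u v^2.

8

The Hessian of f at 0 is [[0, 0], [0, 0]] with rank 0, so corank 2. A Groebner basis of the Jacobian ideal J(f) in C{u,v} is {-128*u*v/7 + v^6 + 64*v^2/7, u*v^2 - v^3/2, u^2 - u*v/2}; counting standard monomials gives mu = 8. Corank 2; j^3 = 3*u*(2*u - v)^2 has shape L^2 M (L != M), so D-series; mu = 8 gives D_8.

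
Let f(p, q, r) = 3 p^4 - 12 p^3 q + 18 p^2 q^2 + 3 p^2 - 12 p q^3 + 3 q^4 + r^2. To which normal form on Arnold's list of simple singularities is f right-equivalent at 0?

A_{3}

The Hessian of f at 0 has rank 2. Corank 1: A-series; mu = 3 gives A_3.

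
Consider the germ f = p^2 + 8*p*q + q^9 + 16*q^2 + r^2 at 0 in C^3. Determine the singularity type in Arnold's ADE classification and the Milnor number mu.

Type A_{8}, Milnor number mu = 8.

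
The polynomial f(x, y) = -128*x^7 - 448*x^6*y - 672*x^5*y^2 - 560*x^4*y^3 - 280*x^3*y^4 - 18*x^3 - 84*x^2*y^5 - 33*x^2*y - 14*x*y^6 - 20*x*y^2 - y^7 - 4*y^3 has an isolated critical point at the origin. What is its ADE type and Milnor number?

Type D8, Milnor number mu = 8.

The Hessian of f at 0 has rank 0. Corank 2; j^3 = -(2*x + y)*(3*x + 2*y)^2 has shape L^2 M (L != M), so D-series; mu = 8 gives D_8.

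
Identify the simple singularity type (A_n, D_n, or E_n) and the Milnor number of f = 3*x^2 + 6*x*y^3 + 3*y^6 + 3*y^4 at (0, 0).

Type A_3, Milnor number mu = 3.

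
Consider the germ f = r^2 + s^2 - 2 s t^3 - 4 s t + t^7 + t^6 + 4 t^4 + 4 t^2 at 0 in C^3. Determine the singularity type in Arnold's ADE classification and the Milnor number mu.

Type A_{6}, Milnor number mu = 6.

The Hessian of f at 0 has rank 2. Corank 1: A-series; mu = 6 gives A_6.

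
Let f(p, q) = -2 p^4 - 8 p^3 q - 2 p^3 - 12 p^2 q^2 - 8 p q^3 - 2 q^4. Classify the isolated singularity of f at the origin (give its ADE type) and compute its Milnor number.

Type E_6, Milnor number mu = 6.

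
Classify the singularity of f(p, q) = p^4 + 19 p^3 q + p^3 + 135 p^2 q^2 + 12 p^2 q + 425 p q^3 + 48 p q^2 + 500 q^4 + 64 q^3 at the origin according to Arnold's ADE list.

E_{7}

The Hessian of f at 0 has rank 0. Corank 2; j^3 = (p + 4*q)^3 is a perfect cube, so E-series; the 4-jet and mu = 7 give E_7.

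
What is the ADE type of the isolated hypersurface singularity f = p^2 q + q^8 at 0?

D_9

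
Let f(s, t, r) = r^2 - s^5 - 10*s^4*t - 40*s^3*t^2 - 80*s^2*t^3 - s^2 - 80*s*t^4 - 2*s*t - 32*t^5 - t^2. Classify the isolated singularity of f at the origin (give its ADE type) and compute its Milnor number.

Type A_4, Milnor number mu = 4.

The Hessian of f at 0 is [[-2, -2, 0], [-2, -2, 0], [0, 0, 2]] with rank 2, so corank 1. A Groebner basis of the Jacobian ideal J(f) in C{s,t,r} is {t^4, s + t, r}; counting standard monomials gives mu = 4. Corank 1: A-series; mu = 4 gives A_4.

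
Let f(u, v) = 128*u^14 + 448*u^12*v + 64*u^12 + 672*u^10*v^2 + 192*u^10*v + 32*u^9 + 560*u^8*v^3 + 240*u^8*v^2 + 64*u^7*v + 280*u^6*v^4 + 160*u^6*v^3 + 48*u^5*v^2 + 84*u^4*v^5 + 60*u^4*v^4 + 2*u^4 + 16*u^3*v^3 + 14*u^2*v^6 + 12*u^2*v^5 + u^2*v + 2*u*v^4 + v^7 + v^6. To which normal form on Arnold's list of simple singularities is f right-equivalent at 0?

The Hessian of f at 0 has rank 0. Corank 2; j^3 = u^2*v has shape L^2 M (L != M), so D-series; mu = 7 gives D_7.

D_7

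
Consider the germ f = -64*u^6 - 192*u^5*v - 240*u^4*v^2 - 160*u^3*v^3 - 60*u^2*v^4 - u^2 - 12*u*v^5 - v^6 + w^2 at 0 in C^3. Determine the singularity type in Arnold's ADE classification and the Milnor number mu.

Type A_{5}, Milnor number mu = 5.

The Hessian of f at 0 is [[-2, 0, 0], [0, 0, 0], [0, 0, 2]] with rank 2, so corank 1. A Groebner basis of the Jacobian ideal J(f) in C{u,v,w} is {v^5, u, w}; counting standard monomials gives mu = 5. Corank 1: A-series; mu = 5 gives A_5.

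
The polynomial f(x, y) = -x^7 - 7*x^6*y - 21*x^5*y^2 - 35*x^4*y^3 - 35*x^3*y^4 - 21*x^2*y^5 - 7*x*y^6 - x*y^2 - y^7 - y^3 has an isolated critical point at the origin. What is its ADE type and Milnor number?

The Hessian of f at 0 has rank 0. Corank 2; j^3 = -y^2*(x + y) has shape L^2 M (L != M), so D-series; mu = 8 gives D_8.

Type D8, Milnor number mu = 8.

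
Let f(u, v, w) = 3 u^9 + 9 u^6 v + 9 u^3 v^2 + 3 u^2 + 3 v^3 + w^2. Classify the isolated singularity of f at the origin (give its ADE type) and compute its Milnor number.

Type A2, Milnor number mu = 2.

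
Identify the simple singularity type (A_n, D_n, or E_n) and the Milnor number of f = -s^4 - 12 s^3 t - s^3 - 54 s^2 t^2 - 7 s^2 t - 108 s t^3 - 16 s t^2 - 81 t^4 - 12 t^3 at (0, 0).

Type D_5, Milnor number mu = 5.

The Hessian of f at 0 has rank 0. Corank 2; j^3 = -(s + 2*t)^2*(s + 3*t) has shape L^2 M (L != M), so D-series; mu = 5 gives D_5.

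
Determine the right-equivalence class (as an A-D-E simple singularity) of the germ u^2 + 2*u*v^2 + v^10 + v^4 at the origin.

A9

The Hessian of f at 0 is [[2, 0], [0, 0]] with rank 1, so corank 1. A Groebner basis of the Jacobian ideal J(f) in C{u,v} is {u^5, u^4*v, u + v^2}; counting standard monomials gives mu = 9. Corank 1: A-series; mu = 9 gives A_9.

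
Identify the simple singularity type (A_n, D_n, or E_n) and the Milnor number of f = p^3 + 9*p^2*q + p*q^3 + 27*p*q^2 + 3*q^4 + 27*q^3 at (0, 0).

Type E_{7}, Milnor number mu = 7.

The Hessian of f at 0 is [[0, 0], [0, 0]] with rank 0, so corank 2. A Groebner basis of the Jacobian ideal J(f) in C{p,q} is {p^3 + 9*p^2*q + 162*p^2 + 972*p*q + 1458*q^2, -9*p^2 + p*q^2 - 54*p*q - 81*q^2, 3*p^2 + 18*p*q + q^3 + 27*q^2}; counting standard monomials gives mu = 7. Corank 2; j^3 = (p + 3*q)^3 is a perfect cube, so E-series; the 4-jet and mu = 7 give E_7.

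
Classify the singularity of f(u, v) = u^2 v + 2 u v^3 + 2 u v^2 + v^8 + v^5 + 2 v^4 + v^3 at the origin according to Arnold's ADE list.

D_{9}

The Hessian of f at 0 is [[0, 0], [0, 0]] with rank 0, so corank 2. A Groebner basis of the Jacobian ideal J(f) in C{u,v} is {u^4 + 6*u^3 + 14*u^2*v + u^2/2 + 23*u*v^2/2 - 5*u*v/2 - 3*v^2, u^3*v - 3*u^3 - 6*u^2*v - u^2/8 - 33*u*v^2/8 + 7*u*v/8 + v^2, u^3 + u^2*v^2 + u^2*v, u*v + v^3 + v^2}; counting standard monomials gives mu = 9. Corank 2; j^3 = v*(u + v)^2 has shape L^2 M (L != M), so D-series; mu = 9 gives D_9.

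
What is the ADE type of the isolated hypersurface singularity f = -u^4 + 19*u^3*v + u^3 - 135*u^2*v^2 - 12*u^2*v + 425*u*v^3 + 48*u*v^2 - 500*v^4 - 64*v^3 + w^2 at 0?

The Hessian of f at 0 is [[0, 0, 0], [0, 0, 0], [0, 0, 2]] with rank 1, so corank 2. A Groebner basis of the Jacobian ideal J(f) in C{u,v,w} is {3*u^2 - 24*u*v + v^4 + v^3 + 48*v^2, u^3 - 108*u^2 + 864*u*v - 100*v^3 - 1728*v^2, u^2*v - 17*u^2 + 136*u*v - 65*v^3/3 - 272*v^2, -2*u^2 + u*v^2 + 16*u*v - 14*v^3/3 - 32*v^2, w}; counting standard monomials gives mu = 7. Corank 2; j^3 = (u - 4*v)^3 is a perfect cube, so E-series; the 4-jet and mu = 7 give E_7.

E_{7}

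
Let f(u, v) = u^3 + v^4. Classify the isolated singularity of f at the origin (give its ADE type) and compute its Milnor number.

The Hessian of f at 0 has rank 0. Corank 2; j^3 = u^3 is a perfect cube, so E-series; the 4-jet and mu = 6 give E_6.

Type E_{6}, Milnor number mu = 6.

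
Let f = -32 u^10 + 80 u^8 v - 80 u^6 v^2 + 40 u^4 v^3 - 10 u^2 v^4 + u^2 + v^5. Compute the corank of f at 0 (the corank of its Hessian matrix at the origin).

1

The Hessian at 0 is [[2, 0], [0, 0]] of rank 1; hence corank 1.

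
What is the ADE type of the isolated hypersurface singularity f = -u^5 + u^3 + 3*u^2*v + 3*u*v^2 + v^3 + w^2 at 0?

The Hessian of f at 0 has rank 1. Corank 2; j^3 = (u + v)^3 is a perfect cube, so E-series; the 5-jet and mu = 8 give E_8.

E_8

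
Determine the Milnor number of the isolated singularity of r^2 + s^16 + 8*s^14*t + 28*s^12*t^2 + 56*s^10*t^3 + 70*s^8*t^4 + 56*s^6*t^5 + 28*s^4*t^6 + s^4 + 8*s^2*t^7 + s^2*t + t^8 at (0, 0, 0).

9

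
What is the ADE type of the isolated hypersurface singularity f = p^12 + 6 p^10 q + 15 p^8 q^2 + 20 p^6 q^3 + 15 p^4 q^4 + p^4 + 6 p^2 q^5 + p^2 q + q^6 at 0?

D_7

The Hessian of f at 0 has rank 0. Corank 2; j^3 = p^2*q has shape L^2 M (L != M), so D-series; mu = 7 gives D_7.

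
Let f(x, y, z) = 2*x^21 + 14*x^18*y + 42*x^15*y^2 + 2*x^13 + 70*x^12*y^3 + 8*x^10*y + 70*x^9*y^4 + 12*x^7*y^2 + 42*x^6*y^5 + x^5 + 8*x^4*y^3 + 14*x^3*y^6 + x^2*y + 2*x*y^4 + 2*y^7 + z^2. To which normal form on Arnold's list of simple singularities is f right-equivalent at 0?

The Hessian of f at 0 has rank 1. Corank 2; j^3 = x^2*y has shape L^2 M (L != M), so D-series; mu = 8 gives D_8.

D8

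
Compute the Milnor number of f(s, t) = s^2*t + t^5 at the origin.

6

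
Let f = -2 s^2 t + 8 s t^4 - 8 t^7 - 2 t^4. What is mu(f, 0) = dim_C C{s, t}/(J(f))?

5

The Hessian of f at 0 has rank 0. Corank 2; j^3 = -2*s^2*t has shape L^2 M (L != M), so D-series; mu = 5 gives D_5.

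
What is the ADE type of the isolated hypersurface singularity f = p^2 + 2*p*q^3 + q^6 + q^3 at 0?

The Hessian of f at 0 has rank 1. Corank 1: A-series; mu = 2 gives A_2.

A_{2}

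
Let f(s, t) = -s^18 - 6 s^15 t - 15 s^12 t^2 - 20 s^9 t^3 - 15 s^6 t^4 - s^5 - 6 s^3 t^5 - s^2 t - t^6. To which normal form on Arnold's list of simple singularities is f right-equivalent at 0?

D_7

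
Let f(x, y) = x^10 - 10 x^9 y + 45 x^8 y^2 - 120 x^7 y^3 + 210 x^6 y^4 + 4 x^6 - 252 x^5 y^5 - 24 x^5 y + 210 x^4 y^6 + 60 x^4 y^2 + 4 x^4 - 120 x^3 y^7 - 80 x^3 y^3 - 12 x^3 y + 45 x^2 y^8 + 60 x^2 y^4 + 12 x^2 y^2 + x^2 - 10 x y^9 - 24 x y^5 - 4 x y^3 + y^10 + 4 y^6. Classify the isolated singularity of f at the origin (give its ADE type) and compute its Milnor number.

Type A_9, Milnor number mu = 9.

The Hessian of f at 0 has rank 1. Corank 1: A-series; mu = 9 gives A_9.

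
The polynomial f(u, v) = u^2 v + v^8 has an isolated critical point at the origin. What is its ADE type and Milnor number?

Type D_{9}, Milnor number mu = 9.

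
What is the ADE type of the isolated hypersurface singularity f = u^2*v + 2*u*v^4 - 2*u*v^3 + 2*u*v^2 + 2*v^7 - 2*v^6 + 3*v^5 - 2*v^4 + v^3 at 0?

The Hessian of f at 0 is [[0, 0], [0, 0]] with rank 0, so corank 2. A Groebner basis of the Jacobian ideal J(f) in C{u,v} is {-u^2/6 + u*v^3 + 4*u*v^2/3 - u*v/6 + 7*v^3/6, u*v + v^4 - v^3 + v^2, u^3 + 7*u^2/6 - 25*u*v^2/3 - 11*u*v/6 - 19*v^3/6 - 3*v^2, u^2*v - u^2/3 + 11*u*v^2/3 + 2*u*v/3 + 4*v^3/3 + v^2}; counting standard monomials gives mu = 8. Corank 2; j^3 = v*(u + v)^2 has shape L^2 M (L != M), so D-series; mu = 8 gives D_8.

D_{8}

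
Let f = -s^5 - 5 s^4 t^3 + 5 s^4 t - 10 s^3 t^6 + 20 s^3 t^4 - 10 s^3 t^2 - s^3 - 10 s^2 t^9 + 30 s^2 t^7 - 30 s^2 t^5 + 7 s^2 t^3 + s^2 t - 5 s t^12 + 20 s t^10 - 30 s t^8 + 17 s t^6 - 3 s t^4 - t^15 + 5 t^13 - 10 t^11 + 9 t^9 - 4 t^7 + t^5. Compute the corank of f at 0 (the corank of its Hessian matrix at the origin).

Hessian at 0 has rank 0.

2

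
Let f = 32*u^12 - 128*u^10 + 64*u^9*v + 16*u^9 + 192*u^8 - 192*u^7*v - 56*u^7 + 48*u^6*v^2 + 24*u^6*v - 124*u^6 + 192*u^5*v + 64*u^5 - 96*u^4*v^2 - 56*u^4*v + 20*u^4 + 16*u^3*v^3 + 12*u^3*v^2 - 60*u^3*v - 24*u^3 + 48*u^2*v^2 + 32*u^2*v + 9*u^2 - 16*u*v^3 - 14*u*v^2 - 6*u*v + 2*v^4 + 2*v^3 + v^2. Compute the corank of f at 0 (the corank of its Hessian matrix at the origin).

The Hessian at 0 is [[18, -6], [-6, 2]] of rank 1; hence corank 1.

1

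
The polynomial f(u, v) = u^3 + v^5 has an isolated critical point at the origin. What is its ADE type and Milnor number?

Type E8, Milnor number mu = 8.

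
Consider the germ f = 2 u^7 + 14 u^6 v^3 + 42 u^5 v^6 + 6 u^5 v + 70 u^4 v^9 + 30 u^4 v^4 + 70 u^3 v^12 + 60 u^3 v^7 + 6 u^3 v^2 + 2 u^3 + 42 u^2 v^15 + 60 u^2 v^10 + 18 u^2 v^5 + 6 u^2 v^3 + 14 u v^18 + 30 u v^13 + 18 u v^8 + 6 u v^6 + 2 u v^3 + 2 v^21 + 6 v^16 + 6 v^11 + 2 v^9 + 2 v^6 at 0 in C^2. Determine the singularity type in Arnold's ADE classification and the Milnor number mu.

Type E_{7}, Milnor number mu = 7.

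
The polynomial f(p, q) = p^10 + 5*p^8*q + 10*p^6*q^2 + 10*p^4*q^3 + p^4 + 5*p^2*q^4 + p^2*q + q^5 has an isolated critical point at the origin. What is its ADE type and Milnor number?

Type D6, Milnor number mu = 6.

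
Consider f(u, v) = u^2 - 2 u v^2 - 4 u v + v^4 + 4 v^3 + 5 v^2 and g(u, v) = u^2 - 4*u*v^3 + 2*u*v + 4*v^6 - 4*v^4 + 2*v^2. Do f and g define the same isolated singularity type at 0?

Yes.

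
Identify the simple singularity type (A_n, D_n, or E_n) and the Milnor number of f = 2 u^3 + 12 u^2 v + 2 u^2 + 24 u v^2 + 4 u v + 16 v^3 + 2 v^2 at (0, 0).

Type A_{2}, Milnor number mu = 2.

The Hessian of f at 0 is [[4, 4], [4, 4]] with rank 1, so corank 1. A Groebner basis of the Jacobian ideal J(f) in C{u,v} is {v^2, u + v}; counting standard monomials gives mu = 2. Corank 1: A-series; mu = 2 gives A_2.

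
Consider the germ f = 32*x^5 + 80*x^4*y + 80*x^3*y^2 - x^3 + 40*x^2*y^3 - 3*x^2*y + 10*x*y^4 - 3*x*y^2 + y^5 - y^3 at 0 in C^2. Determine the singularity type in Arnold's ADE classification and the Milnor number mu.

The Hessian of f at 0 is [[0, 0], [0, 0]] with rank 0, so corank 2. A Groebner basis of the Jacobian ideal J(f) in C{x,y} is {y^5, x*y^3 + 7*y^4/8, x^2 + 2*x*y + y^2}; counting standard monomials gives mu = 8. Corank 2; j^3 = -(x + y)^3 is a perfect cube, so E-series; the 5-jet and mu = 8 give E_8.

Type E_8, Milnor number mu = 8.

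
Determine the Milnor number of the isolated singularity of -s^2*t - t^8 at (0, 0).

9

The Hessian of f at 0 is [[0, 0], [0, 0]] with rank 0, so corank 2. A Groebner basis of the Jacobian ideal J(f) in C{s,t} is {s^2/8 + t^7, s^3, s*t}; counting standard monomials gives mu = 9. Corank 2; j^3 = -s^2*t has shape L^2 M (L != M), so D-series; mu = 9 gives D_9.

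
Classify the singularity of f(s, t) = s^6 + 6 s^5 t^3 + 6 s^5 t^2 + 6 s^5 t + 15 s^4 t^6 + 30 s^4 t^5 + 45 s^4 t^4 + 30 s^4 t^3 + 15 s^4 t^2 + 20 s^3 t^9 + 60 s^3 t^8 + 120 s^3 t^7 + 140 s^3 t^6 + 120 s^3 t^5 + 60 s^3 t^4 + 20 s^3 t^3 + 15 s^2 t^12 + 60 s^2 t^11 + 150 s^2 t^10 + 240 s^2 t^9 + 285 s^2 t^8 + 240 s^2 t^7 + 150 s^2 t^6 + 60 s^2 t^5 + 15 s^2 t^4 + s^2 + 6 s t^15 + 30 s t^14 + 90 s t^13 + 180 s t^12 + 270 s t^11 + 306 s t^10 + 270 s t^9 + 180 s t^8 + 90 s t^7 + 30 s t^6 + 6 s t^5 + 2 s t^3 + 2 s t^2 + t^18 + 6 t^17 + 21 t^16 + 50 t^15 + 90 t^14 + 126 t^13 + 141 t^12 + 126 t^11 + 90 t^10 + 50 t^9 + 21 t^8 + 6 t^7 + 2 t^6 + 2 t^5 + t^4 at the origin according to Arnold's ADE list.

A_{5}

The Hessian of f at 0 has rank 1. Corank 1: A-series; mu = 5 gives A_5.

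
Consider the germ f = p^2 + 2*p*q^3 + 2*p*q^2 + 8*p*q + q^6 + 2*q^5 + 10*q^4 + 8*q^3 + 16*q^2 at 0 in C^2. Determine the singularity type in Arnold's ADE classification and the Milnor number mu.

The Hessian of f at 0 is [[2, 8], [8, 32]] with rank 1, so corank 1. A Groebner basis of the Jacobian ideal J(f) in C{p,q} is {p^2 + 16*p + 64*q, p*q - 4*p - 16*q, p + q^2 + 4*q}; counting standard monomials gives mu = 3. Corank 1: A-series; mu = 3 gives A_3.

Type A_3, Milnor number mu = 3.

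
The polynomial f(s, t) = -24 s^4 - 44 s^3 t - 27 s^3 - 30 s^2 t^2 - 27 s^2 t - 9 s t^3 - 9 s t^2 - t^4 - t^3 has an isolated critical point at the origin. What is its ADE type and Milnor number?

The Hessian of f at 0 is [[0, 0], [0, 0]] with rank 0, so corank 2. A Groebner basis of the Jacobian ideal J(f) in C{s,t} is {19683*s^2/4 + 6561*s*t/2 + t^4 + 27*t^3/4 + 2187*t^2/4, s^3 + 135*s^2/4 + 45*s*t/2 + t^3/12 + 15*t^2/4, s^2*t - 243*s^2/4 - 81*s*t/2 - 7*t^3/36 - 27*t^2/4, 81*s^2 + s*t^2 + 54*s*t + 4*t^3/9 + 9*t^2}; counting standard monomials gives mu = 7. Corank 2; j^3 = -(3*s + t)^3 is a perfect cube, so E-series; the 4-jet and mu = 7 give E_7.

Type E_7, Milnor number mu = 7.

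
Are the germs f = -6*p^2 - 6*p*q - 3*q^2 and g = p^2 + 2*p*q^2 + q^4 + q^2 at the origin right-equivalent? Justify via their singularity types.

Yes.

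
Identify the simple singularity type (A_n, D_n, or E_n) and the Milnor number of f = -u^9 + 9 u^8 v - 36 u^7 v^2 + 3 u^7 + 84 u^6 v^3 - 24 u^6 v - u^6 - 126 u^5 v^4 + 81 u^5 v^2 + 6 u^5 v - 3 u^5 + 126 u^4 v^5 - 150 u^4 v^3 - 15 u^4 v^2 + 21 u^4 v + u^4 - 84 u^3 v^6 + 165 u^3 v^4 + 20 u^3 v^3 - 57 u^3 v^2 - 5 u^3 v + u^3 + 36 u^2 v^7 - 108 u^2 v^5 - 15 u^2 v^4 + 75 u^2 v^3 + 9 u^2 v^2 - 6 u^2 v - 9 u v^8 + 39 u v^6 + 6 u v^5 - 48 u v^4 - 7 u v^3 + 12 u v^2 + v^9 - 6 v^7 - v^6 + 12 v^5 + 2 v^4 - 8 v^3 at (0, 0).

Type E_{7}, Milnor number mu = 7.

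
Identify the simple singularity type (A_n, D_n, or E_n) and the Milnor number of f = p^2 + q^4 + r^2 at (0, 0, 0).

The Hessian of f at 0 has rank 2. Corank 1: A-series; mu = 3 gives A_3.

Type A3, Milnor number mu = 3.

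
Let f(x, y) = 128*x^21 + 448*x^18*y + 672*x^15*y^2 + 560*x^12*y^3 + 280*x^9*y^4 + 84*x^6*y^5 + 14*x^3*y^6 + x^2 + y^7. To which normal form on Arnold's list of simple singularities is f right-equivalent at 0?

A_6

The Hessian of f at 0 is [[2, 0], [0, 0]] with rank 1, so corank 1. A Groebner basis of the Jacobian ideal J(f) in C{x,y} is {y^6, x}; counting standard monomials gives mu = 6. Corank 1: A-series; mu = 6 gives A_6.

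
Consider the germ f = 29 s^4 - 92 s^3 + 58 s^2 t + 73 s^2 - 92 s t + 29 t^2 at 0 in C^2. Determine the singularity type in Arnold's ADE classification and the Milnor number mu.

Type A_1, Milnor number mu = 1.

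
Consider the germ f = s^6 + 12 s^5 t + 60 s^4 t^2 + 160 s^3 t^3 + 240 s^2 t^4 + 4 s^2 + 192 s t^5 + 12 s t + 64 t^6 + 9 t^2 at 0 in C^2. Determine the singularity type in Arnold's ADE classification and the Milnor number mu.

Type A_5, Milnor number mu = 5.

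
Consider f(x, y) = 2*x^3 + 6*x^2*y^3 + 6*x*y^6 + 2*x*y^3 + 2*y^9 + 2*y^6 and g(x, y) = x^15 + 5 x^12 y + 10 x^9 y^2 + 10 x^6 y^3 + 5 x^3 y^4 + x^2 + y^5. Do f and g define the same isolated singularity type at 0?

The Hessian of f at 0 has rank 0. Corank 2; j^3 = 2*x^3 is a perfect cube, so E-series; the 4-jet and mu = 7 give E_7. The Hessian of g at 0 has rank 1. Corank 1: A-series; mu = 4 gives A_4. f is E_7 but g is A_4, hence not right-equivalent.

No.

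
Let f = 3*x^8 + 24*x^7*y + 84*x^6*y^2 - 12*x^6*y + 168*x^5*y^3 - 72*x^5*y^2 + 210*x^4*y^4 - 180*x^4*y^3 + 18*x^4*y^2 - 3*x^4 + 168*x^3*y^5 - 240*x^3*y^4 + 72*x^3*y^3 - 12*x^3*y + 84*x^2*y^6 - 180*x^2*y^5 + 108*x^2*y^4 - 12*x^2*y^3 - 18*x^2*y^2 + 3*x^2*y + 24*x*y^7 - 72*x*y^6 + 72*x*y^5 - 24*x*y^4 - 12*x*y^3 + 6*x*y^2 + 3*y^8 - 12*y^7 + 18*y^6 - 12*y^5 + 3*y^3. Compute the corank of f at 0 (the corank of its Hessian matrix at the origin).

2

Hessian at 0 has rank 0.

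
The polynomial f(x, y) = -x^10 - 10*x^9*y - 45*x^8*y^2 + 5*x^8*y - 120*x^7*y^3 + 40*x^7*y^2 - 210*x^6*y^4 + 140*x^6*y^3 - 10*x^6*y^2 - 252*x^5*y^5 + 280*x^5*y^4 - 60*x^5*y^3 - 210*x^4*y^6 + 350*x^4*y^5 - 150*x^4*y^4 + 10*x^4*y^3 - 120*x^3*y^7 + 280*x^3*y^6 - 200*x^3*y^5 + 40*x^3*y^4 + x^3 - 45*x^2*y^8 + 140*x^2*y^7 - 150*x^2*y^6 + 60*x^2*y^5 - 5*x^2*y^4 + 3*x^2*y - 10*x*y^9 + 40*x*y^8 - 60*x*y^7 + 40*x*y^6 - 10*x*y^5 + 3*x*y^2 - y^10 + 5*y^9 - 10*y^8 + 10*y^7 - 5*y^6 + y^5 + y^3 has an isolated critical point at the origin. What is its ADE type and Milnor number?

Type E_{8}, Milnor number mu = 8.

The Hessian of f at 0 has rank 0. Corank 2; j^3 = (x + y)^3 is a perfect cube, so E-series; the 5-jet and mu = 8 give E_8.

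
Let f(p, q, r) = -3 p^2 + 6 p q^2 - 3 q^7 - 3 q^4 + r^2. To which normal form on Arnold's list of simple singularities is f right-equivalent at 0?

A_6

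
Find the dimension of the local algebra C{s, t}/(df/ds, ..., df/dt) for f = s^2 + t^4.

The Hessian of f at 0 has rank 1. Corank 1: A-series; mu = 3 gives A_3.

3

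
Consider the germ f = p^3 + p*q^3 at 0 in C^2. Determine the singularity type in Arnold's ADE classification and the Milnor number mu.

The Hessian of f at 0 has rank 0. Corank 2; j^3 = p^3 is a perfect cube, so E-series; the 4-jet and mu = 7 give E_7.

Type E7, Milnor number mu = 7.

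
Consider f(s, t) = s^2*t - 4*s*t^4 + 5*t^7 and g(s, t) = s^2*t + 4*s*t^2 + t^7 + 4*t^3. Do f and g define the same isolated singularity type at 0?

Yes.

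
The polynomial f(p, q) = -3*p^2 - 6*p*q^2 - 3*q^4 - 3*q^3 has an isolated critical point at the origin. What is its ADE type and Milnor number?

Type A_2, Milnor number mu = 2.

The Hessian of f at 0 has rank 1. Corank 1: A-series; mu = 2 gives A_2.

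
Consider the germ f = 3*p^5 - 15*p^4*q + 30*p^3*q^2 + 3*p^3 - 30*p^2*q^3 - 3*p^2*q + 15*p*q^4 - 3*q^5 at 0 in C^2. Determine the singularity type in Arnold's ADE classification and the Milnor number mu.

The Hessian of f at 0 is [[0, 0], [0, 0]] with rank 0, so corank 2. A Groebner basis of the Jacobian ideal J(f) in C{p,q} is {p*q/5 + q^4, p*q^2, p^2 - p*q}; counting standard monomials gives mu = 6. Corank 2; j^3 = 3*p^2*(p - q) has shape L^2 M (L != M), so D-series; mu = 6 gives D_6.

Type D_{6}, Milnor number mu = 6.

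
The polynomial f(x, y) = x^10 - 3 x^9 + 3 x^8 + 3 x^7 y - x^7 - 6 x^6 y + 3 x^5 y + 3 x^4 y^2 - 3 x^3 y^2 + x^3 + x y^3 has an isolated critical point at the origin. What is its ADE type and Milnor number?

Type E7, Milnor number mu = 7.

The Hessian of f at 0 has rank 0. Corank 2; j^3 = x^3 is a perfect cube, so E-series; the 4-jet and mu = 7 give E_7.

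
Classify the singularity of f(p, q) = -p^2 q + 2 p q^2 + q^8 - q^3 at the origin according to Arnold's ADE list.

The Hessian of f at 0 has rank 0. Corank 2; j^3 = -q*(p - q)^2 has shape L^2 M (L != M), so D-series; mu = 9 gives D_9.

D_9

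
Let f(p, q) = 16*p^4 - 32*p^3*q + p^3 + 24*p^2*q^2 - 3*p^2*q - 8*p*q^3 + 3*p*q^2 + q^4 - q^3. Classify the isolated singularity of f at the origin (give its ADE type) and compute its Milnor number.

The Hessian of f at 0 has rank 0. Corank 2; j^3 = (p - q)^3 is a perfect cube, so E-series; the 4-jet and mu = 6 give E_6.

Type E_{6}, Milnor number mu = 6.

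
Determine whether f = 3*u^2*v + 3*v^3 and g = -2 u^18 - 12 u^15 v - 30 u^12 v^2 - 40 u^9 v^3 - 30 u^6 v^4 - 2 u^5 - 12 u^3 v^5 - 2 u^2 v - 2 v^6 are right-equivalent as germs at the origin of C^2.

No.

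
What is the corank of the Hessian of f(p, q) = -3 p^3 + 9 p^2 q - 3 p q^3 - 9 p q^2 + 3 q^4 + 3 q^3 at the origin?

2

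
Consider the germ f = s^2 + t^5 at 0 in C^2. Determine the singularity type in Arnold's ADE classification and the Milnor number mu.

The Hessian of f at 0 is [[2, 0], [0, 0]] with rank 1, so corank 1. A Groebner basis of the Jacobian ideal J(f) in C{s,t} is {t^4, s}; counting standard monomials gives mu = 4. Corank 1: A-series; mu = 4 gives A_4.

Type A4, Milnor number mu = 4.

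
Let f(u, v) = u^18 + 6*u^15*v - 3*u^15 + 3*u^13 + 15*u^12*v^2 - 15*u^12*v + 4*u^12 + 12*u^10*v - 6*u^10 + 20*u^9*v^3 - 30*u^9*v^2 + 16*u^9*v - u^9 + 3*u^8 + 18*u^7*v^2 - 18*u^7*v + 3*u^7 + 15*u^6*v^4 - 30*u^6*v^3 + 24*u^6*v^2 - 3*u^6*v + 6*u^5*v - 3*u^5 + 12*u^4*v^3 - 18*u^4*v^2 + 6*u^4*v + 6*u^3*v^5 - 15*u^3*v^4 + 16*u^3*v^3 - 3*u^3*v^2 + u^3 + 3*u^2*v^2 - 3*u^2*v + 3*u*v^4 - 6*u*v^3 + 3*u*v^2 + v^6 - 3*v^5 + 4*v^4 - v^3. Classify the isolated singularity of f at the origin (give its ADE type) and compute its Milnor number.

Type E_6, Milnor number mu = 6.

The Hessian of f at 0 has rank 0. Corank 2; j^3 = (u - v)^3 is a perfect cube, so E-series; the 4-jet and mu = 6 give E_6.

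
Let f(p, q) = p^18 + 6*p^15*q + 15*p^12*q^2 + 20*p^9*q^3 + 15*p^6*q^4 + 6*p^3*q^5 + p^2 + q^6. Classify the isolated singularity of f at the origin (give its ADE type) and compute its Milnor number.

Type A5, Milnor number mu = 5.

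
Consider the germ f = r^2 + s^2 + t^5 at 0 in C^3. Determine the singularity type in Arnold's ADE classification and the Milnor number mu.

Type A_4, Milnor number mu = 4.

The Hessian of f at 0 has rank 2. Corank 1: A-series; mu = 4 gives A_4.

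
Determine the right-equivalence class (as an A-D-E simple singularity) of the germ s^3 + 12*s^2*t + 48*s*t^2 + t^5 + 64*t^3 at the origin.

E_8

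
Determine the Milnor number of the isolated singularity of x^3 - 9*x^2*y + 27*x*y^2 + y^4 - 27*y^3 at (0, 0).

6

The Hessian of f at 0 has rank 0. Corank 2; j^3 = (x - 3*y)^3 is a perfect cube, so E-series; the 4-jet and mu = 6 give E_6.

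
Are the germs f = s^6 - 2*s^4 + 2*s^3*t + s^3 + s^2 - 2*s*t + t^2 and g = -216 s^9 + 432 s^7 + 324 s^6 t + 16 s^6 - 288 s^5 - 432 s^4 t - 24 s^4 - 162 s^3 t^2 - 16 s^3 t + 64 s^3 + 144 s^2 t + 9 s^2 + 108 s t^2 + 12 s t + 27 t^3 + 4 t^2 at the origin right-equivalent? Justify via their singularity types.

Yes.

The Hessian of f at 0 is [[2, -2], [-2, 2]] with rank 1, so corank 1. A Groebner basis of the Jacobian ideal J(f) in C{s,t} is {t^2, s - t}; counting standard monomials gives mu = 2. Corank 1: A-series; mu = 2 gives A_2. The Hessian of g at 0 is [[18, 12], [12, 8]] with rank 1, so corank 1. A Groebner basis of the Jacobian ideal J(g) in C{s,t} is {t^2, s + 2*t/3}; counting standard monomials gives mu = 2. Corank 1: A-series; mu = 2 gives A_2. Both have type A_2, hence right-equivalent.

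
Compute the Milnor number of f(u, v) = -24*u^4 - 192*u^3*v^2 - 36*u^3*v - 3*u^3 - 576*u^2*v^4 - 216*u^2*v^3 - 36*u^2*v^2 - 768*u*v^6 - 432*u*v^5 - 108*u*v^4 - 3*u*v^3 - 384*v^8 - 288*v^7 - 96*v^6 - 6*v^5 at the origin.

The Hessian of f at 0 is [[0, 0], [0, 0]] with rank 0, so corank 2. A Groebner basis of the Jacobian ideal J(f) in C{u,v} is {3*u^2/8 + v^4 + v^3/8, u^3, u^2*v - u^2/8 - v^3/24, -u^2/4 + u*v^2 - v^3/12}; counting standard monomials gives mu = 7. Corank 2; j^3 = -3*u^3 is a perfect cube, so E-series; the 4-jet and mu = 7 give E_7.

7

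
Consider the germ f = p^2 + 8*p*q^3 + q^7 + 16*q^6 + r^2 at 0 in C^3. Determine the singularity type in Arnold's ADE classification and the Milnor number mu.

Type A_{6}, Milnor number mu = 6.

The Hessian of f at 0 is [[2, 0, 0], [0, 0, 0], [0, 0, 2]] with rank 2, so corank 1. A Groebner basis of the Jacobian ideal J(f) in C{p,q,r} is {p/4 + q^3, p^2, r}; counting standard monomials gives mu = 6. Corank 1: A-series; mu = 6 gives A_6.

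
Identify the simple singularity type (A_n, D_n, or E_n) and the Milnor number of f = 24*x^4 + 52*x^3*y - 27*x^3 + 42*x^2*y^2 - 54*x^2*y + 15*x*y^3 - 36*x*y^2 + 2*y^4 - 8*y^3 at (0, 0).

Type E_7, Milnor number mu = 7.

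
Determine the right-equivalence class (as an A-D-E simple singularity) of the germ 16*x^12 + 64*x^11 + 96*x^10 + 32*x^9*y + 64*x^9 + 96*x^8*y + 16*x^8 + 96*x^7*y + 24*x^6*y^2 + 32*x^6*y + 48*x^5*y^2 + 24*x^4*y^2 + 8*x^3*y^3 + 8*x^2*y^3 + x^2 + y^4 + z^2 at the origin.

A_3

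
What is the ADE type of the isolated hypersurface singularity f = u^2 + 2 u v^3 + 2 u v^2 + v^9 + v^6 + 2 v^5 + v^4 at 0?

The Hessian of f at 0 has rank 1. Corank 1: A-series; mu = 8 gives A_8.

A_{8}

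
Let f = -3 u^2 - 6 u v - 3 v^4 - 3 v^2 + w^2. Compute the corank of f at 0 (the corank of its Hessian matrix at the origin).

The Hessian at 0 is [[-6, -6, 0], [-6, -6, 0], [0, 0, 2]] of rank 2; hence corank 1.

1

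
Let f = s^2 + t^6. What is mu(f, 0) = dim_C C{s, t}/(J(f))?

The Hessian of f at 0 is [[2, 0], [0, 0]] with rank 1, so corank 1. A Groebner basis of the Jacobian ideal J(f) in C{s,t} is {t^5, s}; counting standard monomials gives mu = 5. Corank 1: A-series; mu = 5 gives A_5.

5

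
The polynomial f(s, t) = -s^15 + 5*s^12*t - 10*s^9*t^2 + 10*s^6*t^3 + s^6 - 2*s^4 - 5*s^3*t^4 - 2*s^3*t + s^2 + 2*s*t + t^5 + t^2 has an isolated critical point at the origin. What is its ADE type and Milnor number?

Type A4, Milnor number mu = 4.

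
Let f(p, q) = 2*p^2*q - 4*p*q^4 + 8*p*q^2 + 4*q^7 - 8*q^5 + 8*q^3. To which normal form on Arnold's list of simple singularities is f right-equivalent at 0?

D8

The Hessian of f at 0 is [[0, 0], [0, 0]] with rank 0, so corank 2. A Groebner basis of the Jacobian ideal J(f) in C{p,q} is {p^2/6 + p*q^3 + 8*p*q/3 + 14*q^2/3, -p*q + q^4 - 2*q^2, p^3 - 12*p*q^2 - 16*q^3, p^2*q + 4*p*q^2 + 4*q^3}; counting standard monomials gives mu = 8. Corank 2; j^3 = 2*q*(p + 2*q)^2 has shape L^2 M (L != M), so D-series; mu = 8 gives D_8.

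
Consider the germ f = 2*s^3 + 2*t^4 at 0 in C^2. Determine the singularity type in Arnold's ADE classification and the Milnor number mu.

The Hessian of f at 0 has rank 0. Corank 2; j^3 = 2*s^3 is a perfect cube, so E-series; the 4-jet and mu = 6 give E_6.

Type E_{6}, Milnor number mu = 6.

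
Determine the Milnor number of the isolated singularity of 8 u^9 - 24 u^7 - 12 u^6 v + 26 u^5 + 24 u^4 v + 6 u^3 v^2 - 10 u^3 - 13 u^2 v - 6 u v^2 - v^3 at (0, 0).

The Hessian of f at 0 is [[0, 0], [0, 0]] with rank 0, so corank 2. A Groebner basis of the Jacobian ideal J(f) in C{u,v} is {v^3, u^2 - 3*v^2/11, u*v + 6*v^2/11}; counting standard monomials gives mu = 4. Corank 2; j^3 = -(2*u + v)*(5*u^2 + 4*u*v + v^2) splits into three distinct lines over C (the quadratic factor has nonzero discriminant), so D_4.

4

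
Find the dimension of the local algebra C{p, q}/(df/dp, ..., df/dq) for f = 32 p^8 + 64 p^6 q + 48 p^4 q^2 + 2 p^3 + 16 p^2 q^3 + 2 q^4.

The Hessian of f at 0 has rank 0. Corank 2; j^3 = 2*p^3 is a perfect cube, so E-series; the 4-jet and mu = 6 give E_6.

6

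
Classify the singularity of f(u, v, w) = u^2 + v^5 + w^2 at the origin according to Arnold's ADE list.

A_4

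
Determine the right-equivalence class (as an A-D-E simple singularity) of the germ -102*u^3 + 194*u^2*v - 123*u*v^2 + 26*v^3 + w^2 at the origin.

D_{4}

The Hessian of f at 0 has rank 1. Corank 2; j^3 = -(3*u - 2*v)*(34*u^2 - 42*u*v + 13*v^2) splits into three distinct lines over C (the quadratic factor has nonzero discriminant), so D_4.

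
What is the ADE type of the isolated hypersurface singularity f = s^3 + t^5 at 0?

The Hessian of f at 0 has rank 0. Corank 2; j^3 = s^3 is a perfect cube, so E-series; the 5-jet and mu = 8 give E_8.

E8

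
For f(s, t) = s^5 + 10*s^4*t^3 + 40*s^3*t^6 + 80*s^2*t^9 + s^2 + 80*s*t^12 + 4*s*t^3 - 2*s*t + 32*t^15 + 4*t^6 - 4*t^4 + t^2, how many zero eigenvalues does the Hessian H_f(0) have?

1

The Hessian at 0 is [[2, -2], [-2, 2]] of rank 1; hence corank 1.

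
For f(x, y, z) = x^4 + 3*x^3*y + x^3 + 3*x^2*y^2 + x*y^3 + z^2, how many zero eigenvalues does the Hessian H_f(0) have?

2

Hessian at 0 has rank 1.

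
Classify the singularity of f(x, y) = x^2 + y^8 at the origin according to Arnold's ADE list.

A7

The Hessian of f at 0 has rank 1. Corank 1: A-series; mu = 7 gives A_7.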